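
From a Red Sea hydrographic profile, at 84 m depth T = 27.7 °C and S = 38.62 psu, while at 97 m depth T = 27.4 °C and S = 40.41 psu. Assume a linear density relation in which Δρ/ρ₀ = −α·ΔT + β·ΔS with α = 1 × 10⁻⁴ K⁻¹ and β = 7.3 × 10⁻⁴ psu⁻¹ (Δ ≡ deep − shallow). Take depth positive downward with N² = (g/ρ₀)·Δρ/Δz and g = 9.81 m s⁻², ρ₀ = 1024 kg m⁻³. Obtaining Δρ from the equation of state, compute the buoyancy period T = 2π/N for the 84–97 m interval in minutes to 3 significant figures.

3.30 min

ΔT = -0.3 K, ΔS = +1.79 psu (deep − shallow).
Δρ/ρ₀ = −αΔT + βΔS = 3.00 × 10⁻⁵ + 1.3067 × 10⁻³ = 1.3367 × 10⁻³, so Δρ ≈ 1.369 kg m⁻³.
N² = (g/ρ₀)·Δρ/Δz = g·(Δρ/ρ₀)/Δz = 9.81 × 1.3367 × 10⁻³ / 13 = 1.0087 × 10⁻³ s⁻².
N = √(1.0087 × 10⁻³) = 0.031760 rad s⁻¹ → T = 2π/N = 197.83 s = 3.2972 min ≈ 3.30 min.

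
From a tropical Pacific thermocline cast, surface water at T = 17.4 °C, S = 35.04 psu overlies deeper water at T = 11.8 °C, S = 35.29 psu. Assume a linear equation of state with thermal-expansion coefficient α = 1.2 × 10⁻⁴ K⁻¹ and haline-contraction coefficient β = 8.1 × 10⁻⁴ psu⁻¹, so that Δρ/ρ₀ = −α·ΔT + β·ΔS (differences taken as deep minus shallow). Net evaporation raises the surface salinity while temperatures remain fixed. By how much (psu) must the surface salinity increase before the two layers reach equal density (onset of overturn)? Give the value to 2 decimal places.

1.08 psu

Neutral buoyancy requires −α(T_deep − T_surf) + β(S_deep − S_surf′) = 0.
S_surf′ = S_deep − (α/β)·ΔT = 35.29 − (1.2 × 10⁻⁴/8.1 × 10⁻⁴)·(-5.6) = 36.1196 psu.
Increase required: 36.1196 − 35.04 = 1.0796 psu.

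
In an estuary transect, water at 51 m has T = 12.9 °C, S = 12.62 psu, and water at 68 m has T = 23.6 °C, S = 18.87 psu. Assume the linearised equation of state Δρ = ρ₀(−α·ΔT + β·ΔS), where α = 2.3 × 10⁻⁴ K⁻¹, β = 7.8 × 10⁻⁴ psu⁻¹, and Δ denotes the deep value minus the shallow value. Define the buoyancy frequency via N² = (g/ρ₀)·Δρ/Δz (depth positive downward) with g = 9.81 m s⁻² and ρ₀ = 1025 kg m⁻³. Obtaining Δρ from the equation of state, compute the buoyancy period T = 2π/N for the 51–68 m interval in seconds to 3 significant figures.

168 s

ΔT = +10.7 K, ΔS = +6.25 psu (deep − shallow).
Δρ/ρ₀ = −αΔT + βΔS = -2.461 × 10⁻³ + 4.875 × 10⁻³ = 2.414 × 10⁻³, so Δρ ≈ 2.474 kg m⁻³.
N² = (g/ρ₀)·Δρ/Δz = g·(Δρ/ρ₀)/Δz = 9.81 × 2.414 × 10⁻³ / 17 = 1.3930 × 10⁻³ s⁻².
N = √(1.3930 × 10⁻³) = 0.037323 rad s⁻¹ → T = 2π/N = 168.35 s ≈ 168 s.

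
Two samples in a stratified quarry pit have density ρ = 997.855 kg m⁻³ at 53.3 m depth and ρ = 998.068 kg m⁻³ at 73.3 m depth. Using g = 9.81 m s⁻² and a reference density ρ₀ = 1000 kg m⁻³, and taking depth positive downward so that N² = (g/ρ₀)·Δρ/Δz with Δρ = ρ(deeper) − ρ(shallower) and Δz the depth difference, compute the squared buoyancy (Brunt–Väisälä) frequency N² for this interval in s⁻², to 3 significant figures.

1.04 × 10⁻⁴ s⁻²

Δρ = 998.068 − 997.855 = 0.213 kg m⁻³ over Δz = 73.3 − 53.3 = 20 m.
N² = (9.81/1000) × (0.213/20) = 1.0448 × 10⁻⁴ s⁻² ≈ 1.04 × 10⁻⁴ s⁻².
Since Δρ > 0 the layer is stably stratified.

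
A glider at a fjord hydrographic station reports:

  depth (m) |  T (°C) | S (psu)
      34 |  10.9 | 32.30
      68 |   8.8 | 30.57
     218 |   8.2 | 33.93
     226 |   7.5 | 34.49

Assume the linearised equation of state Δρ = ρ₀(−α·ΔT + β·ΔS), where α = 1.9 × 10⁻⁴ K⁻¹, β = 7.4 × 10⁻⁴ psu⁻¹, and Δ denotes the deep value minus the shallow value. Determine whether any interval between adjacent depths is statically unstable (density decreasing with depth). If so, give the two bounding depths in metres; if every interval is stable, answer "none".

34–68 m

Evaluate Δρ/ρ₀ = −αΔT + βΔS across each adjacent pair:
  34–68 m: −αΔT+βΔS = −(1.9 × 10⁻⁴)(-2.1)+(7.4 × 10⁻⁴)(-1.73) = -8.8 × 10⁻⁴ → UNSTABLE
  68–218 m: −αΔT+βΔS = −(1.9 × 10⁻⁴)(-0.6)+(7.4 × 10⁻⁴)(+3.36) = 2.6 × 10⁻³ → stable
  218–226 m: −αΔT+βΔS = −(1.9 × 10⁻⁴)(-0.7)+(7.4 × 10⁻⁴)(+0.56) = 5.5 × 10⁻⁴ → stable
The 34–68 m interval has Δρ < 0: lighter water underlies denser water.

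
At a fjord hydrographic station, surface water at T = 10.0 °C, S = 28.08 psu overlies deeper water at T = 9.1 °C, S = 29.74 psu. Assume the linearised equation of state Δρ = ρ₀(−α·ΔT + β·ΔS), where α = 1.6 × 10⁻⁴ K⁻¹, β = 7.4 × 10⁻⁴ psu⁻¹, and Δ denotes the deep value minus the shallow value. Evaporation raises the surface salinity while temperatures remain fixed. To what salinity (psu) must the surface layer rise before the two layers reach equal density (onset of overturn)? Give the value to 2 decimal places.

29.93 psu

Neutral buoyancy requires −α(T_deep − T_surf) + β(S_deep − S_surf′) = 0.
S_surf′ = S_deep − (α/β)·ΔT = 29.74 − (1.6 × 10⁻⁴/7.4 × 10⁻⁴)·(-0.9) = 29.9346 psu.
Increase required: 29.9346 − 28.08 = 1.8546 psu.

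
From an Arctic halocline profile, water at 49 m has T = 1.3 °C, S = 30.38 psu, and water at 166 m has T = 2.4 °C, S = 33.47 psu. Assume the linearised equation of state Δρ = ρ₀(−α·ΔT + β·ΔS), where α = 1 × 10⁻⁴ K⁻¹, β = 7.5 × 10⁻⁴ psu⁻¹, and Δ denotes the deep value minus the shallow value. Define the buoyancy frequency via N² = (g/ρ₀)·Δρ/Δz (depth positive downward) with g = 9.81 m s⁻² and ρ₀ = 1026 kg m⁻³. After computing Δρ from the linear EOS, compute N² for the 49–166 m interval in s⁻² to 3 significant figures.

ΔT = +1.1 K, ΔS = +3.09 psu (deep − shallow).
Δρ/ρ₀ = −αΔT + βΔS = -1.10 × 10⁻⁴ + 2.3175 × 10⁻³ = 2.2075 × 10⁻³, so Δρ ≈ 2.265 kg m⁻³.
N² = (g/ρ₀)·Δρ/Δz = g·(Δρ/ρ₀)/Δz = 9.81 × 2.2075 × 10⁻³ / 117 = 1.8509 × 10⁻⁴ s⁻² ≈ 1.85 × 10⁻⁴ s⁻².

1.85 × 10⁻⁴ s⁻²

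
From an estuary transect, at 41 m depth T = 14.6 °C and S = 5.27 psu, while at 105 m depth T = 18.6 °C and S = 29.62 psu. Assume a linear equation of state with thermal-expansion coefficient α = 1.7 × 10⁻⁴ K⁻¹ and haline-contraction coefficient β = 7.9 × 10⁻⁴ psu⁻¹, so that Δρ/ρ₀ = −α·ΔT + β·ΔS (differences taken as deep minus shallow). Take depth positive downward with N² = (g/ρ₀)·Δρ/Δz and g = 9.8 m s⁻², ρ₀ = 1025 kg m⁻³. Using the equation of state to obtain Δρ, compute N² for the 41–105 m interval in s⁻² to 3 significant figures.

ΔT = +4.0 K, ΔS = +24.35 psu (deep − shallow).
Δρ/ρ₀ = −αΔT + βΔS = -6.80 × 10⁻⁴ + 0.0192365 = 0.0185565, so Δρ ≈ 19.02 kg m⁻³.
N² = (g/ρ₀)·Δρ/Δz = g·(Δρ/ρ₀)/Δz = 9.8 × 0.0185565 / 64 = 2.8415 × 10⁻³ s⁻² ≈ 2.84 × 10⁻³ s⁻².

2.84 × 10⁻³ s⁻²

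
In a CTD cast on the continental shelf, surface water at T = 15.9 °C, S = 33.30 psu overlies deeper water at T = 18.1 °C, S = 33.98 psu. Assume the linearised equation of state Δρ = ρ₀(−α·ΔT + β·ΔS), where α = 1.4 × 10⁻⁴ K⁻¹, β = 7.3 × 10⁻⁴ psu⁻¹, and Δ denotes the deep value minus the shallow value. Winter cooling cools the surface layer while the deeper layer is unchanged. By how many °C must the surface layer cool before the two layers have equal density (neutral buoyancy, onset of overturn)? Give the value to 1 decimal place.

1.3 °C

Neutral buoyancy requires Δρ = 0, i.e. −α(T_deep − T_surf′) + β(S_deep − S_surf) = 0.
T_surf′ = T_deep − (β/α)·ΔS = 18.1 − (7.3 × 10⁻⁴/1.4 × 10⁻⁴)·(+0.68) = 14.554 °C.
Cooling required: 15.9 − (14.554) = 1.346 °C.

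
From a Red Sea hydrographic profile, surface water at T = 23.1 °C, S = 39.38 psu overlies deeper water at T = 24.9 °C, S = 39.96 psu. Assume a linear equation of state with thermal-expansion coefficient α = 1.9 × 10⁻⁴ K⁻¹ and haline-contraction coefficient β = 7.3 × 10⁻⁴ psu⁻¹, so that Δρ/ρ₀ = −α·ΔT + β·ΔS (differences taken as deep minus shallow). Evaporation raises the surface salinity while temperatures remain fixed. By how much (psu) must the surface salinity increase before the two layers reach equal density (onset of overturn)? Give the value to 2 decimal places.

Neutral buoyancy requires −α(T_deep − T_surf) + β(S_deep − S_surf′) = 0.
S_surf′ = S_deep − (α/β)·ΔT = 39.96 − (1.9 × 10⁻⁴/7.3 × 10⁻⁴)·(+1.8) = 39.4915 psu.
Increase required: 39.4915 − 39.38 = 0.1115 psu.

0.11 psu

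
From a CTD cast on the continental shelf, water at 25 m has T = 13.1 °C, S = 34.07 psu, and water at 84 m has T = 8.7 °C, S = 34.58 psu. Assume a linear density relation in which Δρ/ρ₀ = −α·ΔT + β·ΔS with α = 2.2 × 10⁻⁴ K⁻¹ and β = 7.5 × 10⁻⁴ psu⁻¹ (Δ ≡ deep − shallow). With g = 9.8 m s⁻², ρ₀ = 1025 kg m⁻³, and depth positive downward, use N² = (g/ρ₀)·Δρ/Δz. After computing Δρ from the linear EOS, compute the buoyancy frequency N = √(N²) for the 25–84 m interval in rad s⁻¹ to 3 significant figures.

0.0150 rad s⁻¹

ΔT = -4.4 K, ΔS = +0.51 psu (deep − shallow).
Δρ/ρ₀ = −αΔT + βΔS = 9.68 × 10⁻⁴ + 3.825 × 10⁻⁴ = 1.3505 × 10⁻³, so Δρ ≈ 1.384 kg m⁻³.
N² = (g/ρ₀)·Δρ/Δz = g·(Δρ/ρ₀)/Δz = 9.8 × 1.3505 × 10⁻³ / 59 = 2.2432 × 10⁻⁴ s⁻².
N = √(2.2432 × 10⁻⁴) = 0.014977 rad s⁻¹ ≈ 0.0150 rad s⁻¹.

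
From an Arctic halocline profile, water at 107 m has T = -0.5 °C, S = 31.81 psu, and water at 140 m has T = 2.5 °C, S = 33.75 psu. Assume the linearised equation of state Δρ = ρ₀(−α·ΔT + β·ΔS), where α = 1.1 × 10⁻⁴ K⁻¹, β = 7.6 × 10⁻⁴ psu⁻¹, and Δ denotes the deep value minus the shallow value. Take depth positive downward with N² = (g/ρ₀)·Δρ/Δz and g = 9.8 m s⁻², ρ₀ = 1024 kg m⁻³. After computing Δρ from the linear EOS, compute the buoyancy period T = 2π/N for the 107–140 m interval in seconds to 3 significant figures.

341 s

ΔT = +3.0 K, ΔS = +1.94 psu (deep − shallow).
Δρ/ρ₀ = −αΔT + βΔS = -3.30 × 10⁻⁴ + 1.4744 × 10⁻³ = 1.1444 × 10⁻³, so Δρ ≈ 1.172 kg m⁻³.
N² = (g/ρ₀)·Δρ/Δz = g·(Δρ/ρ₀)/Δz = 9.8 × 1.1444 × 10⁻³ / 33 = 3.3985 × 10⁻⁴ s⁻².
N = √(3.3985 × 10⁻⁴) = 0.018435 rad s⁻¹ → T = 2π/N = 340.83 s ≈ 341 s.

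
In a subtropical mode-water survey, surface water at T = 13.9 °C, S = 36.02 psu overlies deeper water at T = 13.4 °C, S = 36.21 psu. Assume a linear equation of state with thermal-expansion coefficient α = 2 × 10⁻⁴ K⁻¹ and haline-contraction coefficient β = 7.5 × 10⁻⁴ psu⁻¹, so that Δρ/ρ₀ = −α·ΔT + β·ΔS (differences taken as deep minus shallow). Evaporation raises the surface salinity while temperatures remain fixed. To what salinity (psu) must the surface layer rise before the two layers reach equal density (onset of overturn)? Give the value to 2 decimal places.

Neutral buoyancy requires −α(T_deep − T_surf) + β(S_deep − S_surf′) = 0.
S_surf′ = S_deep − (α/β)·ΔT = 36.21 − (2 × 10⁻⁴/7.5 × 10⁻⁴)·(-0.5) = 36.3433 psu.
Increase required: 36.3433 − 36.02 = 0.3233 psu.

36.34 psu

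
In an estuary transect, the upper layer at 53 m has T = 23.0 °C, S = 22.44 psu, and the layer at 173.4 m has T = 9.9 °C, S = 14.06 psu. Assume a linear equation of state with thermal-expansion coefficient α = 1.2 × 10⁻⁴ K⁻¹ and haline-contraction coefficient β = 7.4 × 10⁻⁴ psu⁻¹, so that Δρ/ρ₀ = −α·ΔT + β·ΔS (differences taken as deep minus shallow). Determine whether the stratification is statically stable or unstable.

ΔT = 9.9 − 23.0 = -13.1 K and ΔS = 14.06 − 22.44 = -8.38 psu (deep − shallow).
−αΔT = 1.572 × 10⁻³; βΔS = -6.2012 × 10⁻³; sum Δρ/ρ₀ = -4.6292 × 10⁻³.
Δρ/ρ₀ < 0, so Δρ < 0: deeper water is lighter → statically unstable; the column would overturn.

unstable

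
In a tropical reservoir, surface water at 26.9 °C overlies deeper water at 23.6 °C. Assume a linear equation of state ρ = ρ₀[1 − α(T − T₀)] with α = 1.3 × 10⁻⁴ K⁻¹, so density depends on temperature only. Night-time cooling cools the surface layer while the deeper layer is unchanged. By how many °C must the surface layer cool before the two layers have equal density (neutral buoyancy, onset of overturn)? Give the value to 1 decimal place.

With temperature the only control, equal density requires T_surf′ = T_deep.
T_surf′ = 23.6 °C.
Cooling required: 26.9 − 23.6 = 3.3 °C.

3.3 °C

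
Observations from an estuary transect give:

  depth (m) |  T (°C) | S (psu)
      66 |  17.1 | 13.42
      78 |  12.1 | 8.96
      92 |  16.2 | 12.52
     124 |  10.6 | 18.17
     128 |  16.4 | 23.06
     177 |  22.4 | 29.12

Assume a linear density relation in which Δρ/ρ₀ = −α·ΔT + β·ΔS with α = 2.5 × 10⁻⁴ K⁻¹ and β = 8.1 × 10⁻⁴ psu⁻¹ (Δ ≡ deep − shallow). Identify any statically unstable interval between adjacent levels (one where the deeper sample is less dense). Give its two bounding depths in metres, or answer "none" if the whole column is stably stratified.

Evaluate Δρ/ρ₀ = −αΔT + βΔS across each adjacent pair:
  66–78 m: −αΔT+βΔS = −(2.5 × 10⁻⁴)(-5.0)+(8.1 × 10⁻⁴)(-4.46) = -2.4 × 10⁻³ → UNSTABLE
  78–92 m: −αΔT+βΔS = −(2.5 × 10⁻⁴)(+4.1)+(8.1 × 10⁻⁴)(+3.56) = 1.9 × 10⁻³ → stable
  92–124 m: −αΔT+βΔS = −(2.5 × 10⁻⁴)(-5.6)+(8.1 × 10⁻⁴)(+5.65) = 6.0 × 10⁻³ → stable
  124–128 m: −αΔT+βΔS = −(2.5 × 10⁻⁴)(+5.8)+(8.1 × 10⁻⁴)(+4.89) = 2.5 × 10⁻³ → stable
  128–177 m: −αΔT+βΔS = −(2.5 × 10⁻⁴)(+6.0)+(8.1 × 10⁻⁴)(+6.06) = 3.4 × 10⁻³ → stable
The 66–78 m interval has Δρ < 0: lighter water underlies denser water.

66–78 m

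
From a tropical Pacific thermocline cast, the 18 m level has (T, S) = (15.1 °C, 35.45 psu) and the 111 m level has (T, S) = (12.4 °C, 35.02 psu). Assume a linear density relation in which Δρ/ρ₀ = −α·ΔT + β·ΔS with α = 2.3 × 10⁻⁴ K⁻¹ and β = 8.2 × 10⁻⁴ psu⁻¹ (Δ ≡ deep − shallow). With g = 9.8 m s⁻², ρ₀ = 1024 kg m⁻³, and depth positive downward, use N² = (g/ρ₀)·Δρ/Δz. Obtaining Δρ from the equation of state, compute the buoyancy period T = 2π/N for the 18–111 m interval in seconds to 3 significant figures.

1.18 × 10³ s

ΔT = -2.7 K, ΔS = -0.43 psu (deep − shallow).
Δρ/ρ₀ = −αΔT + βΔS = 6.21 × 10⁻⁴ − 3.526 × 10⁻⁴ = 2.684 × 10⁻⁴, so Δρ ≈ 0.2748 kg m⁻³.
N² = (g/ρ₀)·Δρ/Δz = g·(Δρ/ρ₀)/Δz = 9.8 × 2.684 × 10⁻⁴ / 93 = 2.8283 × 10⁻⁵ s⁻².
N = √(2.8283 × 10⁻⁵) = 5.3182 × 10⁻³ rad s⁻¹ → T = 2π/N = 1.1814 × 10³ s ≈ 1.18 × 10³ s.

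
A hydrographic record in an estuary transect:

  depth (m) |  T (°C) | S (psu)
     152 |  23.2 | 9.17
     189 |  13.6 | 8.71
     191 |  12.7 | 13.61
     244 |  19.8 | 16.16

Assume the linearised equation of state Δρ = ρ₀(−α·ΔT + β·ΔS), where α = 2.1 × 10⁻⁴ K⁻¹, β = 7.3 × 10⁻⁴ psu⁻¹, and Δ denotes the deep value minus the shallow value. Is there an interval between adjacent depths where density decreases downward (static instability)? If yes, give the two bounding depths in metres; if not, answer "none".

Evaluate Δρ/ρ₀ = −αΔT + βΔS across each adjacent pair:
  152–189 m: −αΔT+βΔS = −(2.1 × 10⁻⁴)(-9.6)+(7.3 × 10⁻⁴)(-0.46) = 1.7 × 10⁻³ → stable
  189–191 m: −αΔT+βΔS = −(2.1 × 10⁻⁴)(-0.9)+(7.3 × 10⁻⁴)(+4.90) = 3.8 × 10⁻³ → stable
  191–244 m: −αΔT+βΔS = −(2.1 × 10⁻⁴)(+7.1)+(7.3 × 10⁻⁴)(+2.55) = 3.7 × 10⁻⁴ → stable
Every interval has Δρ > 0: the column is stably stratified throughout.

none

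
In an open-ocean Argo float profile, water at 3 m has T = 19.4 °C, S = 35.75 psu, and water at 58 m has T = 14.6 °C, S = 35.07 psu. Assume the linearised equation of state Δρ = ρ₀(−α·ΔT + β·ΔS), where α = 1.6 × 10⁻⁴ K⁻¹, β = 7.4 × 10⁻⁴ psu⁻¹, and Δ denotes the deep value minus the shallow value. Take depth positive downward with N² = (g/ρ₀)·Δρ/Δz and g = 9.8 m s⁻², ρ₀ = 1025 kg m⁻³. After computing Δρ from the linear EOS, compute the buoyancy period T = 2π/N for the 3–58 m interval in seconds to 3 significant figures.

915 s

ΔT = -4.8 K, ΔS = -0.68 psu (deep − shallow).
Δρ/ρ₀ = −αΔT + βΔS = 7.68 × 10⁻⁴ − 5.032 × 10⁻⁴ = 2.648 × 10⁻⁴, so Δρ ≈ 0.2714 kg m⁻³.
N² = (g/ρ₀)·Δρ/Δz = g·(Δρ/ρ₀)/Δz = 9.8 × 2.648 × 10⁻⁴ / 55 = 4.7183 × 10⁻⁵ s⁻².
N = √(4.7183 × 10⁻⁵) = 6.8690 × 10⁻³ rad s⁻¹ → T = 2π/N = 914.72 s ≈ 915 s.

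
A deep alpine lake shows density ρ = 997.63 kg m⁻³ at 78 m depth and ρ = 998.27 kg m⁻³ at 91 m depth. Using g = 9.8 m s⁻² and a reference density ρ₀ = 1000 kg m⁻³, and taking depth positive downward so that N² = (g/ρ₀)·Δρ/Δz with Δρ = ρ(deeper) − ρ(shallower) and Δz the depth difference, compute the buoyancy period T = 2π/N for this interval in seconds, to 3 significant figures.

Δρ = 998.27 − 997.63 = 0.64 kg m⁻³ over Δz = 91 − 78 = 13 m.
N² = (9.8/1000) × (0.64/13) = 4.8246 × 10⁻⁴ s⁻².
N = √(4.8246 × 10⁻⁴) = 0.021965 rad s⁻¹, so T = 2π/N = 286.05 s ≈ 286 s.

286 s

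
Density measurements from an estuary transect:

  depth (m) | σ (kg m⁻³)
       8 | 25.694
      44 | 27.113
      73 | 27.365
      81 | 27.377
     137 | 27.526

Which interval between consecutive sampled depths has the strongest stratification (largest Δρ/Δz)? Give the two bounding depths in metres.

8–44 m

Compute the density gradient over each adjacent pair:
  8–44 m: Δρ/Δz = 1.419/36 = 0.039 kg m⁻⁴
  44–73 m: Δρ/Δz = 0.252/29 = 8.7 × 10⁻³ kg m⁻⁴
  73–81 m: Δρ/Δz = 0.012/8 = 1.5 × 10⁻³ kg m⁻⁴
  81–137 m: Δρ/Δz = 0.149/56 = 2.7 × 10⁻³ kg m⁻⁴
The largest gradient is in the 8–44 m interval — the pycnocline.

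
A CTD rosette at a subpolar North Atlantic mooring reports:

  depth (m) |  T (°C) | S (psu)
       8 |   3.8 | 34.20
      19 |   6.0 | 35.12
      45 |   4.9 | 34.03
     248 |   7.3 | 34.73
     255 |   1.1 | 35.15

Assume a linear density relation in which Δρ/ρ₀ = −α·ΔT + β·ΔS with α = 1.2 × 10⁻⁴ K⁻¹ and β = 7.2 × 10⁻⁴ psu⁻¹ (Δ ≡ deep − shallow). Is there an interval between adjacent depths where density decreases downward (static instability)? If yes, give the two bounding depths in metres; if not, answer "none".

19–45 m

Evaluate Δρ/ρ₀ = −αΔT + βΔS across each adjacent pair:
  8–19 m: −αΔT+βΔS = −(1.2 × 10⁻⁴)(+2.2)+(7.2 × 10⁻⁴)(+0.92) = 4.0 × 10⁻⁴ → stable
  19–45 m: −αΔT+βΔS = −(1.2 × 10⁻⁴)(-1.1)+(7.2 × 10⁻⁴)(-1.09) = -6.5 × 10⁻⁴ → UNSTABLE
  45–248 m: −αΔT+βΔS = −(1.2 × 10⁻⁴)(+2.4)+(7.2 × 10⁻⁴)(+0.70) = 2.2 × 10⁻⁴ → stable
  248–255 m: −αΔT+βΔS = −(1.2 × 10⁻⁴)(-6.2)+(7.2 × 10⁻⁴)(+0.42) = 1.0 × 10⁻³ → stable
The 19–45 m interval has Δρ < 0: lighter water underlies denser water.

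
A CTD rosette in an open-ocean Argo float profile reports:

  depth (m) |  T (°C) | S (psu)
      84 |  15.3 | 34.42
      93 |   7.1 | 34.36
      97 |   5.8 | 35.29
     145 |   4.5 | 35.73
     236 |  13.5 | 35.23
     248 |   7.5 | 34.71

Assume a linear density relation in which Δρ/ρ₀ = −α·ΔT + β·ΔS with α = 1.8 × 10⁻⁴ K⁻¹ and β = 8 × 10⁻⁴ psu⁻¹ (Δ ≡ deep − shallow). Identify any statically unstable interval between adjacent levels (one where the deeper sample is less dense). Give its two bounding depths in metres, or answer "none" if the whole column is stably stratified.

Evaluate Δρ/ρ₀ = −αΔT + βΔS across each adjacent pair:
  84–93 m: −αΔT+βΔS = −(1.8 × 10⁻⁴)(-8.2)+(8 × 10⁻⁴)(-0.06) = 1.4 × 10⁻³ → stable
  93–97 m: −αΔT+βΔS = −(1.8 × 10⁻⁴)(-1.3)+(8 × 10⁻⁴)(+0.93) = 9.8 × 10⁻⁴ → stable
  97–145 m: −αΔT+βΔS = −(1.8 × 10⁻⁴)(-1.3)+(8 × 10⁻⁴)(+0.44) = 5.9 × 10⁻⁴ → stable
  145–236 m: −αΔT+βΔS = −(1.8 × 10⁻⁴)(+9.0)+(8 × 10⁻⁴)(-0.50) = -2.0 × 10⁻³ → UNSTABLE
  236–248 m: −αΔT+βΔS = −(1.8 × 10⁻⁴)(-6.0)+(8 × 10⁻⁴)(-0.52) = 6.6 × 10⁻⁴ → stable
The 145–236 m interval has Δρ < 0: lighter water underlies denser water.

145–236 m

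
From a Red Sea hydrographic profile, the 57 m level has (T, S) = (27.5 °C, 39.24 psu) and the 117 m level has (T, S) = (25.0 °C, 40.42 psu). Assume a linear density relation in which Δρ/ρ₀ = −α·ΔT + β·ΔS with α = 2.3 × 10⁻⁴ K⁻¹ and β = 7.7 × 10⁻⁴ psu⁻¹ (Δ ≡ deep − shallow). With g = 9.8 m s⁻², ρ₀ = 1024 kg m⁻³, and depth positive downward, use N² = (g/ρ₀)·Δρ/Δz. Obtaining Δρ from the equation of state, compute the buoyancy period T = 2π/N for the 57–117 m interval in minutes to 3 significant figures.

6.73 min

ΔT = -2.5 K, ΔS = +1.18 psu (deep − shallow).
Δρ/ρ₀ = −αΔT + βΔS = 5.75 × 10⁻⁴ + 9.086 × 10⁻⁴ = 1.4836 × 10⁻³, so Δρ ≈ 1.519 kg m⁻³.
N² = (g/ρ₀)·Δρ/Δz = g·(Δρ/ρ₀)/Δz = 9.8 × 1.4836 × 10⁻³ / 60 = 2.4232 × 10⁻⁴ s⁻².
N = √(2.4232 × 10⁻⁴) = 0.015567 rad s⁻¹ → T = 2π/N = 403.62 s = 6.7270 min ≈ 6.73 min.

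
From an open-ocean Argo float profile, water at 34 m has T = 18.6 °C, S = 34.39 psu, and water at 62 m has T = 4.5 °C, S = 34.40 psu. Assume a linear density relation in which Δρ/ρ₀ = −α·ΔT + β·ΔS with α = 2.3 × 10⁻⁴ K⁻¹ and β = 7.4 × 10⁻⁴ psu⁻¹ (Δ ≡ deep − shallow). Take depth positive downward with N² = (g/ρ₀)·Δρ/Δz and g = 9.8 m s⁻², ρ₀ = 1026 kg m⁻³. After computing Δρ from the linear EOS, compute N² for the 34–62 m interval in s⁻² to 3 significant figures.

1.14 × 10⁻³ s⁻²

ΔT = -14.1 K, ΔS = +0.01 psu (deep − shallow).
Δρ/ρ₀ = −αΔT + βΔS = 3.243 × 10⁻³ + 7.40 × 10⁻⁶ = 3.2504 × 10⁻³, so Δρ ≈ 3.335 kg m⁻³.
N² = (g/ρ₀)·Δρ/Δz = g·(Δρ/ρ₀)/Δz = 9.8 × 3.2504 × 10⁻³ / 28 = 1.1376 × 10⁻³ s⁻² ≈ 1.14 × 10⁻³ s⁻².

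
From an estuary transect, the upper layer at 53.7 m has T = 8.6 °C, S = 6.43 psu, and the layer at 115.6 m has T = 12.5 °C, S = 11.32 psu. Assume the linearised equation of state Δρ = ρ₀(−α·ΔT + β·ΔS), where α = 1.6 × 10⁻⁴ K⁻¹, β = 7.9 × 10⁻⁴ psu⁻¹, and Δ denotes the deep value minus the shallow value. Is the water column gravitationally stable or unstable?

stable

ΔT = 12.5 − 8.6 = +3.9 K and ΔS = 11.32 − 6.43 = +4.89 psu (deep − shallow).
−αΔT = -6.24 × 10⁻⁴; βΔS = 3.8631 × 10⁻³; sum Δρ/ρ₀ = 3.2391 × 10⁻³.
Δρ/ρ₀ > 0, so Δρ > 0: deeper water is denser → statically stable.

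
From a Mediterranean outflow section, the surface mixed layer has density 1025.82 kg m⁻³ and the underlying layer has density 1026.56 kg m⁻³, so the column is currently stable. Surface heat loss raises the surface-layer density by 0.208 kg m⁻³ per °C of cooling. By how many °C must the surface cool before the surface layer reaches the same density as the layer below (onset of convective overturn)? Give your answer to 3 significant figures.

3.56 °C

Density deficit of the surface layer: 1026.56 − 1025.82 = 0.74 kg m⁻³.
Required change = 0.74 / 0.208 = 3.56 °C.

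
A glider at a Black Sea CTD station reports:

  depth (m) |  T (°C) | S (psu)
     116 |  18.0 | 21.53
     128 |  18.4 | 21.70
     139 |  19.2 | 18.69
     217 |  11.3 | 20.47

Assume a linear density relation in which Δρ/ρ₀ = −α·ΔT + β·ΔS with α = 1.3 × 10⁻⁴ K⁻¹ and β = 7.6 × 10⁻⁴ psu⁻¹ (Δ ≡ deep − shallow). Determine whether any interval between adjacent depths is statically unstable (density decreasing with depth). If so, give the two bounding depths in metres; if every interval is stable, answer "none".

128–139 m

Evaluate Δρ/ρ₀ = −αΔT + βΔS across each adjacent pair:
  116–128 m: −αΔT+βΔS = −(1.3 × 10⁻⁴)(+0.4)+(7.6 × 10⁻⁴)(+0.17) = 7.7 × 10⁻⁵ → stable
  128–139 m: −αΔT+βΔS = −(1.3 × 10⁻⁴)(+0.8)+(7.6 × 10⁻⁴)(-3.01) = -2.4 × 10⁻³ → UNSTABLE
  139–217 m: −αΔT+βΔS = −(1.3 × 10⁻⁴)(-7.9)+(7.6 × 10⁻⁴)(+1.78) = 2.4 × 10⁻³ → stable
The 128–139 m interval has Δρ < 0: lighter water underlies denser water.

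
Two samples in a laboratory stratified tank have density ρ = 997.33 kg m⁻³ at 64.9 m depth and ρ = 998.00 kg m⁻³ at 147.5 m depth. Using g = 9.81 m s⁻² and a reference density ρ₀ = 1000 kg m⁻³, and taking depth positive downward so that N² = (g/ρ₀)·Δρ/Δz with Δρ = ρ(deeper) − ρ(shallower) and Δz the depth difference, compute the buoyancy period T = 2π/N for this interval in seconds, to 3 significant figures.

704 s

Δρ = 998.00 − 997.33 = 0.67 kg m⁻³ over Δz = 147.5 − 64.9 = 82.6 m.
N² = (9.81/1000) × (0.67/82.6) = 7.9573 × 10⁻⁵ s⁻².
N = √(7.9573 × 10⁻⁵) = 8.9204 × 10⁻³ rad s⁻¹, so T = 2π/N = 704.36 s ≈ 704 s.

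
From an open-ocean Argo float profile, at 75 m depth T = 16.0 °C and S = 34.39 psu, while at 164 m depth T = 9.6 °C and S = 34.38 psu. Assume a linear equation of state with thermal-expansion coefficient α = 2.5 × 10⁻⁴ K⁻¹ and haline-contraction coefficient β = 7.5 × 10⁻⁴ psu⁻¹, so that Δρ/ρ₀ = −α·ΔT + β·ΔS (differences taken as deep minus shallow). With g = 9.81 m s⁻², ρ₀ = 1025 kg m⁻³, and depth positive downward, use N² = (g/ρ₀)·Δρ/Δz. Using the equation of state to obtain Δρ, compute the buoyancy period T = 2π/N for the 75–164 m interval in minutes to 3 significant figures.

ΔT = -6.4 K, ΔS = -0.01 psu (deep − shallow).
Δρ/ρ₀ = −αΔT + βΔS = 1.60 × 10⁻³ − 7.50 × 10⁻⁶ = 1.5925 × 10⁻³, so Δρ ≈ 1.632 kg m⁻³.
N² = (g/ρ₀)·Δρ/Δz = g·(Δρ/ρ₀)/Δz = 9.81 × 1.5925 × 10⁻³ / 89 = 1.7553 × 10⁻⁴ s⁻².
N = √(1.7553 × 10⁻⁴) = 0.013249 rad s⁻¹ → T = 2π/N = 474.24 s = 7.9040 min ≈ 7.90 min.

7.90 min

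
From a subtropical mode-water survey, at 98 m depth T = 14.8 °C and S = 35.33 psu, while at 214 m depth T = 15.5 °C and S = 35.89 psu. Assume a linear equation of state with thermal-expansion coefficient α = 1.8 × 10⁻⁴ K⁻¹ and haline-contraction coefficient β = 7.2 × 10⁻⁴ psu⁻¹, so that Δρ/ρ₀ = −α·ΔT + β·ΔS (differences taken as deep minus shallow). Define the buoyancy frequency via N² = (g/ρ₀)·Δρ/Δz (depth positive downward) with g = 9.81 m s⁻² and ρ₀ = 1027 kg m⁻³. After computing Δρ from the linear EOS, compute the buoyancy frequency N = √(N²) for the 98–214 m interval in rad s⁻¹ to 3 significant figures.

ΔT = +0.7 K, ΔS = +0.56 psu (deep − shallow).
Δρ/ρ₀ = −αΔT + βΔS = -1.26 × 10⁻⁴ + 4.032 × 10⁻⁴ = 2.772 × 10⁻⁴, so Δρ ≈ 0.2847 kg m⁻³.
N² = (g/ρ₀)·Δρ/Δz = g·(Δρ/ρ₀)/Δz = 9.81 × 2.772 × 10⁻⁴ / 116 = 2.3443 × 10⁻⁵ s⁻².
N = √(2.3443 × 10⁻⁵) = 4.8418 × 10⁻³ rad s⁻¹ ≈ 4.84 × 10⁻³ rad s⁻¹.

4.84 × 10⁻³ rad s⁻¹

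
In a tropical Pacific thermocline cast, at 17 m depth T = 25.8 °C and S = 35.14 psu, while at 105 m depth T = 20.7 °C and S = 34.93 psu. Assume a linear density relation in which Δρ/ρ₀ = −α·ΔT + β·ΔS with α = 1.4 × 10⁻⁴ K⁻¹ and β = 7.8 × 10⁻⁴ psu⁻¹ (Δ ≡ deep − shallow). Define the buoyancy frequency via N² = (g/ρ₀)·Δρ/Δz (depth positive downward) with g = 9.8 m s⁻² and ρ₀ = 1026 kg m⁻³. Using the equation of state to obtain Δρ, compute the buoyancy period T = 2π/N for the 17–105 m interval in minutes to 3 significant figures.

13.4 min

ΔT = -5.1 K, ΔS = -0.21 psu (deep − shallow).
Δρ/ρ₀ = −αΔT + βΔS = 7.14 × 10⁻⁴ − 1.638 × 10⁻⁴ = 5.502 × 10⁻⁴, so Δρ ≈ 0.5645 kg m⁻³.
N² = (g/ρ₀)·Δρ/Δz = g·(Δρ/ρ₀)/Δz = 9.8 × 5.502 × 10⁻⁴ / 88 = 6.1272 × 10⁻⁵ s⁻².
N = √(6.1272 × 10⁻⁵) = 7.8276 × 10⁻³ rad s⁻¹ → T = 2π/N = 802.70 s = 13.378 min ≈ 13.4 min.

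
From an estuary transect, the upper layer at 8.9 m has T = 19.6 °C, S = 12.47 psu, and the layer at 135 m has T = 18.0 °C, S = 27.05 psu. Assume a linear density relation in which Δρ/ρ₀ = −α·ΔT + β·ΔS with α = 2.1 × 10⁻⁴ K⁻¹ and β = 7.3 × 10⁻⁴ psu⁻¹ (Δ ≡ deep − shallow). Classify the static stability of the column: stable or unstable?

stable

ΔT = 18.0 − 19.6 = -1.6 K and ΔS = 27.05 − 12.47 = +14.58 psu (deep − shallow).
−αΔT = 3.36 × 10⁻⁴; βΔS = 0.0106434; sum Δρ/ρ₀ = 0.0109794.
Δρ/ρ₀ > 0, so Δρ > 0: deeper water is denser → statically stable.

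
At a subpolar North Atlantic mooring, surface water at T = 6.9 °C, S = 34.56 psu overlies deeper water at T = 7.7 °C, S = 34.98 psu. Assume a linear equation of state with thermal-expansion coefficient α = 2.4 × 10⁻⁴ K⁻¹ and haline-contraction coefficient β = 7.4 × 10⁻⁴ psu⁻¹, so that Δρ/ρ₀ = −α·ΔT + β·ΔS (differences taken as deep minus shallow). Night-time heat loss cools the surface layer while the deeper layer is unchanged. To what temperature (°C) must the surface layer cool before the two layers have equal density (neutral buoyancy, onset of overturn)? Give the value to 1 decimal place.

Neutral buoyancy requires Δρ = 0, i.e. −α(T_deep − T_surf′) + β(S_deep − S_surf) = 0.
T_surf′ = T_deep − (β/α)·ΔS = 7.7 − (7.4 × 10⁻⁴/2.4 × 10⁻⁴)·(+0.42) = 6.405 °C.
Cooling required: 6.9 − (6.405) = 0.495 °C.

6.4 °C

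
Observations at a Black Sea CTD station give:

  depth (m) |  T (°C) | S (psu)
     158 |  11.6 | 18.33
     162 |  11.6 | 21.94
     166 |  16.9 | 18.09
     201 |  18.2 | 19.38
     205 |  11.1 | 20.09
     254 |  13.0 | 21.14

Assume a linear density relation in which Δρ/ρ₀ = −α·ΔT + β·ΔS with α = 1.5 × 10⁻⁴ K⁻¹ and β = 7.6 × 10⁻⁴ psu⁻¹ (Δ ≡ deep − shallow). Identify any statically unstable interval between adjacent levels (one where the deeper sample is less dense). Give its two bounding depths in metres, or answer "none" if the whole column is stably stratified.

Evaluate Δρ/ρ₀ = −αΔT + βΔS across each adjacent pair:
  158–162 m: −αΔT+βΔS = −(1.5 × 10⁻⁴)(+0.0)+(7.6 × 10⁻⁴)(+3.61) = 2.7 × 10⁻³ → stable
  162–166 m: −αΔT+βΔS = −(1.5 × 10⁻⁴)(+5.3)+(7.6 × 10⁻⁴)(-3.85) = -3.7 × 10⁻³ → UNSTABLE
  166–201 m: −αΔT+βΔS = −(1.5 × 10⁻⁴)(+1.3)+(7.6 × 10⁻⁴)(+1.29) = 7.9 × 10⁻⁴ → stable
  201–205 m: −αΔT+βΔS = −(1.5 × 10⁻⁴)(-7.1)+(7.6 × 10⁻⁴)(+0.71) = 1.6 × 10⁻³ → stable
  205–254 m: −αΔT+βΔS = −(1.5 × 10⁻⁴)(+1.9)+(7.6 × 10⁻⁴)(+1.05) = 5.1 × 10⁻⁴ → stable
The 162–166 m interval has Δρ < 0: lighter water underlies denser water.

162–166 m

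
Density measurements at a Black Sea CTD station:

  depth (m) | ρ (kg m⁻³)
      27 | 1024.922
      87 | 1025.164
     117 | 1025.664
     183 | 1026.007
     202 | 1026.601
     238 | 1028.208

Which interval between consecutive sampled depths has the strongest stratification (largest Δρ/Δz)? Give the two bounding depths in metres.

202–238 m

Compute the density gradient over each adjacent pair:
  27–87 m: Δρ/Δz = 0.242/60 = 4.0 × 10⁻³ kg m⁻⁴
  87–117 m: Δρ/Δz = 0.500/30 = 0.017 kg m⁻⁴
  117–183 m: Δρ/Δz = 0.343/66 = 5.2 × 10⁻³ kg m⁻⁴
  183–202 m: Δρ/Δz = 0.594/19 = 0.031 kg m⁻⁴
  202–238 m: Δρ/Δz = 1.607/36 = 0.045 kg m⁻⁴
The largest gradient is in the 202–238 m interval — the pycnocline.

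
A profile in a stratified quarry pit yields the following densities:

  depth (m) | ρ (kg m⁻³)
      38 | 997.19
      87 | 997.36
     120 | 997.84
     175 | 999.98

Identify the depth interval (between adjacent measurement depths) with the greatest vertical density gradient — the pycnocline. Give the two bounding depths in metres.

120–175 m

Compute the density gradient over each adjacent pair:
  38–87 m: Δρ/Δz = 0.17/49 = 3.5 × 10⁻³ kg m⁻⁴
  87–120 m: Δρ/Δz = 0.48/33 = 0.015 kg m⁻⁴
  120–175 m: Δρ/Δz = 2.14/55 = 0.039 kg m⁻⁴
The largest gradient is in the 120–175 m interval — the pycnocline.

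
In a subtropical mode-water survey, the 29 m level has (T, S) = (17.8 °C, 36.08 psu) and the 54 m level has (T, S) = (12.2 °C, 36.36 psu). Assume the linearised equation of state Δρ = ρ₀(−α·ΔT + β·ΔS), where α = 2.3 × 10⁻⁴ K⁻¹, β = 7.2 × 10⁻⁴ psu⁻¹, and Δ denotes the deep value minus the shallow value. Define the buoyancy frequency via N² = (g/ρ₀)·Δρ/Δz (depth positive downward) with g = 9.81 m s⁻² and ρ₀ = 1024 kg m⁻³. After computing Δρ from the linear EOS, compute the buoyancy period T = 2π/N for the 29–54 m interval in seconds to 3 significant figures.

260 s

ΔT = -5.6 K, ΔS = +0.28 psu (deep − shallow).
Δρ/ρ₀ = −αΔT + βΔS = 1.288 × 10⁻³ + 2.016 × 10⁻⁴ = 1.4896 × 10⁻³, so Δρ ≈ 1.525 kg m⁻³.
N² = (g/ρ₀)·Δρ/Δz = g·(Δρ/ρ₀)/Δz = 9.81 × 1.4896 × 10⁻³ / 25 = 5.8452 × 10⁻⁴ s⁻².
N = √(5.8452 × 10⁻⁴) = 0.024177 rad s⁻¹ → T = 2π/N = 259.88 s ≈ 260 s.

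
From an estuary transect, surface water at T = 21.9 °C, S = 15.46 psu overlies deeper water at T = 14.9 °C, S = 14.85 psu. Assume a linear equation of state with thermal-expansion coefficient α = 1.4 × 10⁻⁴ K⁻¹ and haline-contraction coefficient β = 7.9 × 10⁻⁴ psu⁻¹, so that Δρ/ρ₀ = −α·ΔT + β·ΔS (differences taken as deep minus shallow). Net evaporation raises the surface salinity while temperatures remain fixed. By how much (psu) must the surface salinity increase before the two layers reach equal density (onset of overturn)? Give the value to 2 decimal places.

0.63 psu

Neutral buoyancy requires −α(T_deep − T_surf) + β(S_deep − S_surf′) = 0.
S_surf′ = S_deep − (α/β)·ΔT = 14.85 − (1.4 × 10⁻⁴/7.9 × 10⁻⁴)·(-7.0) = 16.0905 psu.
Increase required: 16.0905 − 15.46 = 0.6305 psu.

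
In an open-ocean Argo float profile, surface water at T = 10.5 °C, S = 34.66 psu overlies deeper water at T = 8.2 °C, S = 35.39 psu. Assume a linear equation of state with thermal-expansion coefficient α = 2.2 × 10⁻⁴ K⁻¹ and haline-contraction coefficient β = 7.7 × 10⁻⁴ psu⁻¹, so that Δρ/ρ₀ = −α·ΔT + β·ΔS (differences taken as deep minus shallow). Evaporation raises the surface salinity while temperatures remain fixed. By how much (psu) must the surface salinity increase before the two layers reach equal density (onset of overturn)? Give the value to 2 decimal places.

Neutral buoyancy requires −α(T_deep − T_surf) + β(S_deep − S_surf′) = 0.
S_surf′ = S_deep − (α/β)·ΔT = 35.39 − (2.2 × 10⁻⁴/7.7 × 10⁻⁴)·(-2.3) = 36.0471 psu.
Increase required: 36.0471 − 34.66 = 1.3871 psu.

1.39 psu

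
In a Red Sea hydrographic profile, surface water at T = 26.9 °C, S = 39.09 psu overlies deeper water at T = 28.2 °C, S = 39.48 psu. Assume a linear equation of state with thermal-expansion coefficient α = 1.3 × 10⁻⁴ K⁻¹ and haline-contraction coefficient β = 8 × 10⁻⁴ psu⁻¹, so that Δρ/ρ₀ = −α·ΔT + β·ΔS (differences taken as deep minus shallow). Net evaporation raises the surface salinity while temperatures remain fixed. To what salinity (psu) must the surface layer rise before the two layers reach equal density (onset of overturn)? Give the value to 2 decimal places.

39.27 psu

Neutral buoyancy requires −α(T_deep − T_surf) + β(S_deep − S_surf′) = 0.
S_surf′ = S_deep − (α/β)·ΔT = 39.48 − (1.3 × 10⁻⁴/8 × 10⁻⁴)·(+1.3) = 39.2687 psu.
Increase required: 39.2687 − 39.09 = 0.1787 psu.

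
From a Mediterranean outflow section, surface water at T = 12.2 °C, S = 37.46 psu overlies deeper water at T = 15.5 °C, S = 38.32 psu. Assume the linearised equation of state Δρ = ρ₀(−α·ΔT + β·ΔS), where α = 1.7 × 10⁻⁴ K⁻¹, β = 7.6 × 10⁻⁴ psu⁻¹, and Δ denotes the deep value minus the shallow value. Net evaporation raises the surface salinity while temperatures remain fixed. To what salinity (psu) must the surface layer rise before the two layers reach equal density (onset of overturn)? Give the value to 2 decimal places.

Neutral buoyancy requires −α(T_deep − T_surf) + β(S_deep − S_surf′) = 0.
S_surf′ = S_deep − (α/β)·ΔT = 38.32 − (1.7 × 10⁻⁴/7.6 × 10⁻⁴)·(+3.3) = 37.5818 psu.
Increase required: 37.5818 − 37.46 = 0.1218 psu.

37.58 psu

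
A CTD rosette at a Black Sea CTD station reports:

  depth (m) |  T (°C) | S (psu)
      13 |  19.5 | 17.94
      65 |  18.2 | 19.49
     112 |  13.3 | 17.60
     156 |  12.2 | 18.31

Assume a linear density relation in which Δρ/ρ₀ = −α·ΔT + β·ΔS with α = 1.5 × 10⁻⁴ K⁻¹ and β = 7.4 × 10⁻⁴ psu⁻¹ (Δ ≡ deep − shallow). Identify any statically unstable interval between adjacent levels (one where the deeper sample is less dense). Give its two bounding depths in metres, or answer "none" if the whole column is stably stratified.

65–112 m

Evaluate Δρ/ρ₀ = −αΔT + βΔS across each adjacent pair:
  13–65 m: −αΔT+βΔS = −(1.5 × 10⁻⁴)(-1.3)+(7.4 × 10⁻⁴)(+1.55) = 1.3 × 10⁻³ → stable
  65–112 m: −αΔT+βΔS = −(1.5 × 10⁻⁴)(-4.9)+(7.4 × 10⁻⁴)(-1.89) = -6.6 × 10⁻⁴ → UNSTABLE
  112–156 m: −αΔT+βΔS = −(1.5 × 10⁻⁴)(-1.1)+(7.4 × 10⁻⁴)(+0.71) = 6.9 × 10⁻⁴ → stable
The 65–112 m interval has Δρ < 0: lighter water underlies denser water.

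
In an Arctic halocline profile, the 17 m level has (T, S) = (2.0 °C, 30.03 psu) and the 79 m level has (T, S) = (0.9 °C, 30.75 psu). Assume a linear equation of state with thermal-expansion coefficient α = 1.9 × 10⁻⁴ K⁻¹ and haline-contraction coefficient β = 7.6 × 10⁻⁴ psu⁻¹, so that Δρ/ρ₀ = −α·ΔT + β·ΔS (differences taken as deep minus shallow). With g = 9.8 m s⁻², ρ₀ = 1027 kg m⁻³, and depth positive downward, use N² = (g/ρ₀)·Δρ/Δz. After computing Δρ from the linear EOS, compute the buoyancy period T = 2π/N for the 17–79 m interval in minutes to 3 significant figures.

9.58 min

ΔT = -1.1 K, ΔS = +0.72 psu (deep − shallow).
Δρ/ρ₀ = −αΔT + βΔS = 2.09 × 10⁻⁴ + 5.472 × 10⁻⁴ = 7.562 × 10⁻⁴, so Δρ ≈ 0.7766 kg m⁻³.
N² = (g/ρ₀)·Δρ/Δz = g·(Δρ/ρ₀)/Δz = 9.8 × 7.562 × 10⁻⁴ / 62 = 1.1953 × 10⁻⁴ s⁻².
N = √(1.1953 × 10⁻⁴) = 0.010933 rad s⁻¹ → T = 2π/N = 574.70 s = 9.5783 min ≈ 9.58 min.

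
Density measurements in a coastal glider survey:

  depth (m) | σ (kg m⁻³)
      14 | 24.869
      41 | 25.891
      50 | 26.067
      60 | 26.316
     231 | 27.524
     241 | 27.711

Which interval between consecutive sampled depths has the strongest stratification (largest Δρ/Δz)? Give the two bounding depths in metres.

14–41 m

Compute the density gradient over each adjacent pair:
  14–41 m: Δρ/Δz = 1.022/27 = 0.038 kg m⁻⁴
  41–50 m: Δρ/Δz = 0.176/9 = 0.020 kg m⁻⁴
  50–60 m: Δρ/Δz = 0.249/10 = 0.025 kg m⁻⁴
  60–231 m: Δρ/Δz = 1.208/171 = 7.1 × 10⁻³ kg m⁻⁴
  231–241 m: Δρ/Δz = 0.187/10 = 0.019 kg m⁻⁴
The largest gradient is in the 14–41 m interval — the pycnocline.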